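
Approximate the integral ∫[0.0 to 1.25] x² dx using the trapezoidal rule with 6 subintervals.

f(x) = x²
a = 0.0, b = 1.25, n = 6
h = (b - a)/n = 0.208333

Trapezoidal rule: (h/2)[f(x₀) + 2f(x₁) + 2f(x₂) + ... + f(xₙ)]

x_0 = 0.0000, f(x_0) = 0.000000, coefficient = 1
x_1 = 0.2083, f(x_1) = 0.043403, coefficient = 2
x_2 = 0.4167, f(x_2) = 0.173611, coefficient = 2
x_3 = 0.6250, f(x_3) = 0.390625, coefficient = 2
x_4 = 0.8333, f(x_4) = 0.694444, coefficient = 2
x_5 = 1.0417, f(x_5) = 1.085069, coefficient = 2
x_6 = 1.2500, f(x_6) = 1.562500, coefficient = 1

I ≈ (0.208333/2) × 6.336806 = 0.660084
Exact value: 0.651042
Error: 0.009042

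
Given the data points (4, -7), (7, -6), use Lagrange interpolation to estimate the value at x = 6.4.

Lagrange interpolation formula:
P(x) = Σ yᵢ × Lᵢ(x)
where Lᵢ(x) = Π_{j≠i} (x - xⱼ)/(xᵢ - xⱼ)

L_0(6.4) = (6.4 - 7)/(4 - 7) = 0.200000
L_1(6.4) = (6.4 - 4)/(7 - 4) = 0.800000

P(6.4) = (-7)×L_0(6.4) + (-6)×L_1(6.4)
P(6.4) = -6.200000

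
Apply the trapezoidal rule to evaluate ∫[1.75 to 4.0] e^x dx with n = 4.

f(x) = e^x
a = 1.75, b = 4.0, n = 4
h = (b - a)/n = 0.562500

Trapezoidal rule: (h/2)[f(x₀) + 2f(x₁) + 2f(x₂) + ... + f(xₙ)]

x_0 = 1.7500, f(x_0) = 5.754603, coefficient = 1
x_1 = 2.3125, f(x_1) = 10.099642, coefficient = 2
x_2 = 2.8750, f(x_2) = 17.725424, coefficient = 2
x_3 = 3.4375, f(x_3) = 31.109088, coefficient = 2
x_4 = 4.0000, f(x_4) = 54.598150, coefficient = 1

I ≈ (0.562500/2) × 178.221062 = 50.124674
Exact value: 48.843547
Error: 1.281126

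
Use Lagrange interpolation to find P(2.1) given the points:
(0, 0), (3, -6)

Lagrange interpolation formula:
P(x) = Σ yᵢ × Lᵢ(x)
where Lᵢ(x) = Π_{j≠i} (x - xⱼ)/(xᵢ - xⱼ)

L_0(2.1) = (2.1 - 3)/(0 - 3) = 0.300000
L_1(2.1) = (2.1 - 0)/(3 - 0) = 0.700000

P(2.1) = 0×L_0(2.1) + (-6)×L_1(2.1)
P(2.1) = -4.200000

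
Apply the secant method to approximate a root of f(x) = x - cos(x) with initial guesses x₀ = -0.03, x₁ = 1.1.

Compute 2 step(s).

f(x) = x - cos(x)
x₀ = -0.03, x₁ = 1.1

Secant formula: x_{n+1} = x_n - f(x_n)(x_n - x_{n-1})/(f(x_n) - f(x_{n-1}))

Iteration 1:
  f(-0.030000) = -1.029550
  f(1.100000) = 0.646404
  x_2 = 1.100000 - 0.646404×(1.100000 - (-0.030000))/(0.646404 - (-1.029550))
       = 0.664167
Iteration 2:
  f(1.100000) = 0.646404
  f(0.664167) = -0.123264
  x_3 = 0.664167 - (-0.123264)×(0.664167 - 1.100000)/(-0.123264 - 0.646404)
       = 0.733966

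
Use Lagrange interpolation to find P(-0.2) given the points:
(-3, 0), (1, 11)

Lagrange interpolation formula:
P(x) = Σ yᵢ × Lᵢ(x)
where Lᵢ(x) = Π_{j≠i} (x - xⱼ)/(xᵢ - xⱼ)

L_0(-0.2) = (-0.2 - 1)/(-3 - 1) = 0.300000
L_1(-0.2) = (-0.2 - (-3))/(1 - (-3)) = 0.700000

P(-0.2) = 0×L_0(-0.2) + 11×L_1(-0.2)
P(-0.2) = 7.700000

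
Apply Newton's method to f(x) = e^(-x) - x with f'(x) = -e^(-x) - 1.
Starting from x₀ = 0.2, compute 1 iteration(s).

f(x) = e^(-x) - x
f'(x) = -e^(-x) - 1
x₀ = 0.2

Newton-Raphson formula: x_{n+1} = x_n - f(x_n)/f'(x_n)

Iteration 1:
  f(0.200000) = 0.618731
  f'(0.200000) = -1.818731
  x_1 = 0.200000 - 0.618731/(-1.818731) = 0.540199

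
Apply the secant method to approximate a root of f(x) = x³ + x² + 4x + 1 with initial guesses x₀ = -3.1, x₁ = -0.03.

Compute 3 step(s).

f(x) = x³ + x² + 4x + 1
x₀ = -3.1, x₁ = -0.03

Secant formula: x_{n+1} = x_n - f(x_n)(x_n - x_{n-1})/(f(x_n) - f(x_{n-1}))

Iteration 1:
  f(-3.100000) = -31.581000
  f(-0.030000) = 0.880873
  x_2 = -0.030000 - 0.880873×(-0.030000 - (-3.100000))/(0.880873 - (-31.581000))
       = -0.113306
Iteration 2:
  f(-0.030000) = 0.880873
  f(-0.113306) = 0.558158
  x_3 = -0.113306 - 0.558158×(-0.113306 - (-0.030000))/(0.558158 - 0.880873)
       = -0.257391
Iteration 3:
  f(-0.113306) = 0.558158
  f(-0.257391) = 0.019635
  x_4 = -0.257391 - 0.019635×(-0.257391 - (-0.113306))/(0.019635 - 0.558158)
       = -0.262644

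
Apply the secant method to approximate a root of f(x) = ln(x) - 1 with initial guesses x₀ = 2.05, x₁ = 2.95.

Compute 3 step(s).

f(x) = ln(x) - 1
x₀ = 2.05, x₁ = 2.95

Secant formula: x_{n+1} = x_n - f(x_n)(x_n - x_{n-1})/(f(x_n) - f(x_{n-1}))

Iteration 1:
  f(2.050000) = -0.282160
  f(2.950000) = 0.081805
  x_2 = 2.950000 - 0.081805×(2.950000 - 2.050000)/(0.081805 - (-0.282160))
       = 2.747715
Iteration 2:
  f(2.950000) = 0.081805
  f(2.747715) = 0.010770
  x_3 = 2.747715 - 0.010770×(2.747715 - 2.950000)/(0.010770 - 0.081805)
       = 2.717047
Iteration 3:
  f(2.747715) = 0.010770
  f(2.717047) = -0.000454
  x_4 = 2.717047 - (-0.000454)×(2.717047 - 2.747715)/(-0.000454 - 0.010770)
       = 2.718289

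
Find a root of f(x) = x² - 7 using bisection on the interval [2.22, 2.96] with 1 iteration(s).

f(x) = x² - 7
Initial interval: [2.22, 2.96]

Iteration 1:
  c_1 = (2.220000 + 2.960000)/2 = 2.590000
  f(c_1) = f(2.590000) = -0.291900
  f(a) × f(c) ≥ 0, new interval: [2.590000, 2.960000]

After 1 iteration(s), the approximation is c_1 = 2.590000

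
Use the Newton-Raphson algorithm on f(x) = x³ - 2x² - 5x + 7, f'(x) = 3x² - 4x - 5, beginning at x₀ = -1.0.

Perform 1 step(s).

f(x) = x³ - 2x² - 5x + 7
f'(x) = 3x² - 4x - 5
x₀ = -1.0

Newton-Raphson formula: x_{n+1} = x_n - f(x_n)/f'(x_n)

Iteration 1:
  f(-1.000000) = 9.000000
  f'(-1.000000) = 2.000000
  x_1 = -1.000000 - 9.000000/2.000000 = -5.500000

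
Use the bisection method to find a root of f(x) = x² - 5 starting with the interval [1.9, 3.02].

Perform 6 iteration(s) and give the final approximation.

f(x) = x² - 5
Initial interval: [1.9, 3.02]

Iteration 1:
  c_1 = (1.900000 + 3.020000)/2 = 2.460000
  f(c_1) = f(2.460000) = 1.051600
  f(a) × f(c) < 0, new interval: [1.900000, 2.460000]
Iteration 2:
  c_2 = (1.900000 + 2.460000)/2 = 2.180000
  f(c_2) = f(2.180000) = -0.247600
  f(a) × f(c) ≥ 0, new interval: [2.180000, 2.460000]
Iteration 3:
  c_3 = (2.180000 + 2.460000)/2 = 2.320000
  f(c_3) = f(2.320000) = 0.382400
  f(a) × f(c) < 0, new interval: [2.180000, 2.320000]
Iteration 4:
  c_4 = (2.180000 + 2.320000)/2 = 2.250000
  f(c_4) = f(2.250000) = 0.062500
  f(a) × f(c) < 0, new interval: [2.180000, 2.250000]
Iteration 5:
  c_5 = (2.180000 + 2.250000)/2 = 2.215000
  f(c_5) = f(2.215000) = -0.093775
  f(a) × f(c) ≥ 0, new interval: [2.215000, 2.250000]
Iteration 6:
  c_6 = (2.215000 + 2.250000)/2 = 2.232500
  f(c_6) = f(2.232500) = -0.015944
  f(a) × f(c) ≥ 0, new interval: [2.232500, 2.250000]

After 6 iteration(s), the approximation is c_6 = 2.232500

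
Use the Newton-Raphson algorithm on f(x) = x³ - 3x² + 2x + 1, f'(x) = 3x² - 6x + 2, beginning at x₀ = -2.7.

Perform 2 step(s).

f(x) = x³ - 3x² + 2x + 1
f'(x) = 3x² - 6x + 2
x₀ = -2.7

Newton-Raphson formula: x_{n+1} = x_n - f(x_n)/f'(x_n)

Iteration 1:
  f(-2.700000) = -45.953000
  f'(-2.700000) = 40.070000
  x_1 = -2.700000 - (-45.953000)/40.070000 = -1.553182
Iteration 2:
  f(-1.553182) = -13.090342
  f'(-1.553182) = 18.556214
  x_2 = -1.553182 - (-13.090342)/18.556214 = -0.847739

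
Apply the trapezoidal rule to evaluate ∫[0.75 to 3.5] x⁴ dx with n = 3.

f(x) = x⁴
a = 0.75, b = 3.5, n = 3
h = (b - a)/n = 0.916667

Trapezoidal rule: (h/2)[f(x₀) + 2f(x₁) + 2f(x₂) + ... + f(xₙ)]

x_0 = 0.7500, f(x_0) = 0.316406, coefficient = 1
x_1 = 1.6667, f(x_1) = 7.716049, coefficient = 2
x_2 = 2.5833, f(x_2) = 44.537085, coefficient = 2
x_3 = 3.5000, f(x_3) = 150.062500, coefficient = 1

I ≈ (0.916667/2) × 254.885176 = 116.822372
Exact value: 104.996289
Error: 11.826083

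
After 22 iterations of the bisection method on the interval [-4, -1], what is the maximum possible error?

Bisection error bound: |error| ≤ (b-a)/2^n
|error| ≤ (-1 - (-4))/2^22 = 3/2^22
|error| ≤ 0.0000007153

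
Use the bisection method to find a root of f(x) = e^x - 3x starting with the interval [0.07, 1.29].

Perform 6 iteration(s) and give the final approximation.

f(x) = e^x - 3x
Initial interval: [0.07, 1.29]

Iteration 1:
  c_1 = (0.070000 + 1.290000)/2 = 0.680000
  f(c_1) = f(0.680000) = -0.066122
  f(a) × f(c) < 0, new interval: [0.070000, 0.680000]
Iteration 2:
  c_2 = (0.070000 + 0.680000)/2 = 0.375000
  f(c_2) = f(0.375000) = 0.329991
  f(a) × f(c) ≥ 0, new interval: [0.375000, 0.680000]
Iteration 3:
  c_3 = (0.375000 + 0.680000)/2 = 0.527500
  f(c_3) = f(0.527500) = 0.112190
  f(a) × f(c) ≥ 0, new interval: [0.527500, 0.680000]
Iteration 4:
  c_4 = (0.527500 + 0.680000)/2 = 0.603750
  f(c_4) = f(0.603750) = 0.017715
  f(a) × f(c) ≥ 0, new interval: [0.603750, 0.680000]
Iteration 5:
  c_5 = (0.603750 + 0.680000)/2 = 0.641875
  f(c_5) = f(0.641875) = -0.025585
  f(a) × f(c) < 0, new interval: [0.603750, 0.641875]
Iteration 6:
  c_6 = (0.603750 + 0.641875)/2 = 0.622812
  f(c_6) = f(0.622812) = -0.004274
  f(a) × f(c) < 0, new interval: [0.603750, 0.622812]

After 6 iteration(s), the approximation is c_6 = 0.622812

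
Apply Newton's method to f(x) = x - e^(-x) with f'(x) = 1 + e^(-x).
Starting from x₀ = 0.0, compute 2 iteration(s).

f(x) = x - e^(-x)
f'(x) = 1 + e^(-x)
x₀ = 0.0

Newton-Raphson formula: x_{n+1} = x_n - f(x_n)/f'(x_n)

Iteration 1:
  f(0.000000) = -1.000000
  f'(0.000000) = 2.000000
  x_1 = 0.000000 - (-1.000000)/2.000000 = 0.500000
Iteration 2:
  f(0.500000) = -0.106531
  f'(0.500000) = 1.606531
  x_2 = 0.500000 - (-0.106531)/1.606531 = 0.566311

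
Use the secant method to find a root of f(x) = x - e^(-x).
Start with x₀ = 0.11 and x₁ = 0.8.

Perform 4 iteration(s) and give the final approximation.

f(x) = x - e^(-x)
x₀ = 0.11, x₁ = 0.8

Secant formula: x_{n+1} = x_n - f(x_n)(x_n - x_{n-1})/(f(x_n) - f(x_{n-1}))

Iteration 1:
  f(0.110000) = -0.785834
  f(0.800000) = 0.350671
  x_2 = 0.800000 - 0.350671×(0.800000 - 0.110000)/(0.350671 - (-0.785834))
       = 0.587099
Iteration 2:
  f(0.800000) = 0.350671
  f(0.587099) = 0.031161
  x_3 = 0.587099 - 0.031161×(0.587099 - 0.800000)/(0.031161 - 0.350671)
       = 0.566335
Iteration 3:
  f(0.587099) = 0.031161
  f(0.566335) = -0.001267
  x_4 = 0.566335 - (-0.001267)×(0.566335 - 0.587099)/(-0.001267 - 0.031161)
       = 0.567146
Iteration 4:
  f(0.566335) = -0.001267
  f(0.567146) = 0.000005
  x_5 = 0.567146 - 0.000005×(0.567146 - 0.566335)/(0.000005 - (-0.001267))
       = 0.567143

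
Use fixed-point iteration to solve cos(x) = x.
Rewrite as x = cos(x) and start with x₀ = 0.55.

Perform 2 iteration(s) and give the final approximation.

Equation: cos(x) = x
Fixed-point form: x = cos(x)
x₀ = 0.55

x_1 = g(0.550000) = 0.852525
x_2 = g(0.852525) = 0.658084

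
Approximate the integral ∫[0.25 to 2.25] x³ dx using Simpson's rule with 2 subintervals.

f(x) = x³
a = 0.25, b = 2.25, n = 2
h = (b - a)/n = 1.000000

Simpson's rule: (h/3)[f(x₀) + 4f(x₁) + 2f(x₂) + ... + f(xₙ)]

x_0 = 0.2500, f(x_0) = 0.015625, coefficient = 1
x_1 = 1.2500, f(x_1) = 1.953125, coefficient = 4
x_2 = 2.2500, f(x_2) = 11.390625, coefficient = 1

I ≈ (1.000000/3) × 19.218750 = 6.406250
Exact value: 6.406250
Error: 0.000000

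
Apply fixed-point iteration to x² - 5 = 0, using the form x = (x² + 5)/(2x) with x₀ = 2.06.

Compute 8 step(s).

Equation: x² - 5 = 0
Fixed-point form: x = (x² + 5)/(2x)
x₀ = 2.06

x_1 = g(2.060000) = 2.243592
x_2 = g(2.243592) = 2.236081
x_3 = g(2.236081) = 2.236068
x_4 = g(2.236068) = 2.236068
x_5 = g(2.236068) = 2.236068
x_6 = g(2.236068) = 2.236068
x_7 = g(2.236068) = 2.236068
x_8 = g(2.236068) = 2.236068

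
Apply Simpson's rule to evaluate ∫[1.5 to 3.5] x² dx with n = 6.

f(x) = x²
a = 1.5, b = 3.5, n = 6
h = (b - a)/n = 0.333333

Simpson's rule: (h/3)[f(x₀) + 4f(x₁) + 2f(x₂) + ... + f(xₙ)]

x_0 = 1.5000, f(x_0) = 2.250000, coefficient = 1
x_1 = 1.8333, f(x_1) = 3.361111, coefficient = 4
x_2 = 2.1667, f(x_2) = 4.694444, coefficient = 2
x_3 = 2.5000, f(x_3) = 6.250000, coefficient = 4
x_4 = 2.8333, f(x_4) = 8.027778, coefficient = 2
x_5 = 3.1667, f(x_5) = 10.027778, coefficient = 4
x_6 = 3.5000, f(x_6) = 12.250000, coefficient = 1

I ≈ (0.333333/3) × 118.500000 = 13.166667
Exact value: 13.166667
Error: 0.000000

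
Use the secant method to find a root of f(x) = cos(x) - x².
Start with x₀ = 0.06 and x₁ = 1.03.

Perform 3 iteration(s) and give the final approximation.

f(x) = cos(x) - x²
x₀ = 0.06, x₁ = 1.03

Secant formula: x_{n+1} = x_n - f(x_n)(x_n - x_{n-1})/(f(x_n) - f(x_{n-1}))

Iteration 1:
  f(0.060000) = 0.994601
  f(1.030000) = -0.546081
  x_2 = 1.030000 - (-0.546081)×(1.030000 - 0.060000)/(-0.546081 - 0.994601)
       = 0.686192
Iteration 2:
  f(1.030000) = -0.546081
  f(0.686192) = 0.302805
  x_3 = 0.686192 - 0.302805×(0.686192 - 1.030000)/(0.302805 - (-0.546081))
       = 0.808831
Iteration 3:
  f(0.686192) = 0.302805
  f(0.808831) = 0.036136
  x_4 = 0.808831 - 0.036136×(0.808831 - 0.686192)/(0.036136 - 0.302805)
       = 0.825450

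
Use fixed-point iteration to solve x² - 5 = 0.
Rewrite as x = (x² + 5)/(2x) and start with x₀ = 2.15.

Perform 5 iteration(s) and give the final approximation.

Equation: x² - 5 = 0
Fixed-point form: x = (x² + 5)/(2x)
x₀ = 2.15

x_1 = g(2.150000) = 2.237791
x_2 = g(2.237791) = 2.236069
x_3 = g(2.236069) = 2.236068
x_4 = g(2.236068) = 2.236068
x_5 = g(2.236068) = 2.236068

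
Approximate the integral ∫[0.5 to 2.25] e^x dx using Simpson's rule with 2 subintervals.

f(x) = e^x
a = 0.5, b = 2.25, n = 2
h = (b - a)/n = 0.875000

Simpson's rule: (h/3)[f(x₀) + 4f(x₁) + 2f(x₂) + ... + f(xₙ)]

x_0 = 0.5000, f(x_0) = 1.648721, coefficient = 1
x_1 = 1.3750, f(x_1) = 3.955077, coefficient = 4
x_2 = 2.2500, f(x_2) = 9.487736, coefficient = 1

I ≈ (0.875000/3) × 26.956764 = 7.862389
Exact value: 7.839015
Error: 0.023375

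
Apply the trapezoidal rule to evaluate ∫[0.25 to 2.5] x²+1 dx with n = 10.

f(x) = x²+1
a = 0.25, b = 2.5, n = 10
h = (b - a)/n = 0.225000

Trapezoidal rule: (h/2)[f(x₀) + 2f(x₁) + 2f(x₂) + ... + f(xₙ)]

x_0 = 0.2500, f(x_0) = 1.062500, coefficient = 1
x_1 = 0.4750, f(x_1) = 1.225625, coefficient = 2
x_2 = 0.7000, f(x_2) = 1.490000, coefficient = 2
x_3 = 0.9250, f(x_3) = 1.855625, coefficient = 2
x_4 = 1.1500, f(x_4) = 2.322500, coefficient = 2
x_5 = 1.3750, f(x_5) = 2.890625, coefficient = 2
x_6 = 1.6000, f(x_6) = 3.560000, coefficient = 2
x_7 = 1.8250, f(x_7) = 4.330625, coefficient = 2
x_8 = 2.0500, f(x_8) = 5.202500, coefficient = 2
x_9 = 2.2750, f(x_9) = 6.175625, coefficient = 2
x_10 = 2.5000, f(x_10) = 7.250000, coefficient = 1

I ≈ (0.225000/2) × 66.418750 = 7.472109
Exact value: 7.453125
Error: 0.018984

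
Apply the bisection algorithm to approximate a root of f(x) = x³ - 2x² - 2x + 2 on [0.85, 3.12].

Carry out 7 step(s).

f(x) = x³ - 2x² - 2x + 2
Initial interval: [0.85, 3.12]

Iteration 1:
  c_1 = (0.850000 + 3.120000)/2 = 1.985000
  f(c_1) = f(1.985000) = -2.029103
  f(a) × f(c) ≥ 0, new interval: [1.985000, 3.120000]
Iteration 2:
  c_2 = (1.985000 + 3.120000)/2 = 2.552500
  f(c_2) = f(2.552500) = 0.494679
  f(a) × f(c) < 0, new interval: [1.985000, 2.552500]
Iteration 3:
  c_3 = (1.985000 + 2.552500)/2 = 2.268750
  f(c_3) = f(2.268750) = -1.154183
  f(a) × f(c) ≥ 0, new interval: [2.268750, 2.552500]
Iteration 4:
  c_4 = (2.268750 + 2.552500)/2 = 2.410625
  f(c_4) = f(2.410625) = -0.435062
  f(a) × f(c) ≥ 0, new interval: [2.410625, 2.552500]
Iteration 5:
  c_5 = (2.410625 + 2.552500)/2 = 2.481563
  f(c_5) = f(2.481563) = 0.002410
  f(a) × f(c) < 0, new interval: [2.410625, 2.481563]
Iteration 6:
  c_6 = (2.410625 + 2.481563)/2 = 2.446094
  f(c_6) = f(2.446094) = -0.223041
  f(a) × f(c) ≥ 0, new interval: [2.446094, 2.481563]
Iteration 7:
  c_7 = (2.446094 + 2.481563)/2 = 2.463828
  f(c_7) = f(2.463828) = -0.112011
  f(a) × f(c) ≥ 0, new interval: [2.463828, 2.481563]

After 7 iteration(s), the approximation is c_7 = 2.463828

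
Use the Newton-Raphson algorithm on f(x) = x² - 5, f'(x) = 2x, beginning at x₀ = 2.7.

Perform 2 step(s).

f(x) = x² - 5
f'(x) = 2x
x₀ = 2.7

Newton-Raphson formula: x_{n+1} = x_n - f(x_n)/f'(x_n)

Iteration 1:
  f(2.700000) = 2.290000
  f'(2.700000) = 5.400000
  x_1 = 2.700000 - 2.290000/5.400000 = 2.275926
Iteration 2:
  f(2.275926) = 0.179839
  f'(2.275926) = 4.551852
  x_2 = 2.275926 - 0.179839/4.551852 = 2.236417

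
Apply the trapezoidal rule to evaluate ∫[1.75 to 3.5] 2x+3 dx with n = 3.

f(x) = 2x+3
a = 1.75, b = 3.5, n = 3
h = (b - a)/n = 0.583333

Trapezoidal rule: (h/2)[f(x₀) + 2f(x₁) + 2f(x₂) + ... + f(xₙ)]

x_0 = 1.7500, f(x_0) = 6.500000, coefficient = 1
x_1 = 2.3333, f(x_1) = 7.666667, coefficient = 2
x_2 = 2.9167, f(x_2) = 8.833333, coefficient = 2
x_3 = 3.5000, f(x_3) = 10.000000, coefficient = 1

I ≈ (0.583333/2) × 49.500000 = 14.437500
Exact value: 14.437500
Error: 0.000000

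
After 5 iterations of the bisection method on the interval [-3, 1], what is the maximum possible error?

Bisection error bound: |error| ≤ (b-a)/2^n
|error| ≤ (1 - (-3))/2^5 = 4/2^5
|error| ≤ 0.1250000000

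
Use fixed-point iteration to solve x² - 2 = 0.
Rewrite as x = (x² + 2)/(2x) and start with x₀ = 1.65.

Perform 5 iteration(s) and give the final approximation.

Equation: x² - 2 = 0
Fixed-point form: x = (x² + 2)/(2x)
x₀ = 1.65

x_1 = g(1.650000) = 1.431061
x_2 = g(1.431061) = 1.414313
x_3 = g(1.414313) = 1.414214
x_4 = g(1.414214) = 1.414214
x_5 = g(1.414214) = 1.414214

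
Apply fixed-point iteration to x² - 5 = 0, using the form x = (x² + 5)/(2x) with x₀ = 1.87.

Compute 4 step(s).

Equation: x² - 5 = 0
Fixed-point form: x = (x² + 5)/(2x)
x₀ = 1.87

x_1 = g(1.870000) = 2.271898
x_2 = g(2.271898) = 2.236351
x_3 = g(2.236351) = 2.236068
x_4 = g(2.236068) = 2.236068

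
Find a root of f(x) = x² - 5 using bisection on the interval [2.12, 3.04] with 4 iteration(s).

f(x) = x² - 5
Initial interval: [2.12, 3.04]

Iteration 1:
  c_1 = (2.120000 + 3.040000)/2 = 2.580000
  f(c_1) = f(2.580000) = 1.656400
  f(a) × f(c) < 0, new interval: [2.120000, 2.580000]
Iteration 2:
  c_2 = (2.120000 + 2.580000)/2 = 2.350000
  f(c_2) = f(2.350000) = 0.522500
  f(a) × f(c) < 0, new interval: [2.120000, 2.350000]
Iteration 3:
  c_3 = (2.120000 + 2.350000)/2 = 2.235000
  f(c_3) = f(2.235000) = -0.004775
  f(a) × f(c) ≥ 0, new interval: [2.235000, 2.350000]
Iteration 4:
  c_4 = (2.235000 + 2.350000)/2 = 2.292500
  f(c_4) = f(2.292500) = 0.255556
  f(a) × f(c) < 0, new interval: [2.235000, 2.292500]

After 4 iteration(s), the approximation is c_4 = 2.292500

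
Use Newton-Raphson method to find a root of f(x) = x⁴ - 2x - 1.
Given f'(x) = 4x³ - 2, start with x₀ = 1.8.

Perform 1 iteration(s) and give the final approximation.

f(x) = x⁴ - 2x - 1
f'(x) = 4x³ - 2
x₀ = 1.8

Newton-Raphson formula: x_{n+1} = x_n - f(x_n)/f'(x_n)

Iteration 1:
  f(1.800000) = 5.897600
  f'(1.800000) = 21.328000
  x_1 = 1.800000 - 5.897600/21.328000 = 1.523481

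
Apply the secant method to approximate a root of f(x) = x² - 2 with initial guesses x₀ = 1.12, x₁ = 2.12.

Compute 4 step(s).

f(x) = x² - 2
x₀ = 1.12, x₁ = 2.12

Secant formula: x_{n+1} = x_n - f(x_n)(x_n - x_{n-1})/(f(x_n) - f(x_{n-1}))

Iteration 1:
  f(1.120000) = -0.745600
  f(2.120000) = 2.494400
  x_2 = 2.120000 - 2.494400×(2.120000 - 1.120000)/(2.494400 - (-0.745600))
       = 1.350123
Iteration 2:
  f(2.120000) = 2.494400
  f(1.350123) = -0.177167
  x_3 = 1.350123 - (-0.177167)×(1.350123 - 2.120000)/(-0.177167 - 2.494400)
       = 1.401178
Iteration 3:
  f(1.350123) = -0.177167
  f(1.401178) = -0.036699
  x_4 = 1.401178 - (-0.036699)×(1.401178 - 1.350123)/(-0.036699 - (-0.177167))
       = 1.414517
Iteration 4:
  f(1.401178) = -0.036699
  f(1.414517) = 0.000859
  x_5 = 1.414517 - 0.000859×(1.414517 - 1.401178)/(0.000859 - (-0.036699))
       = 1.414212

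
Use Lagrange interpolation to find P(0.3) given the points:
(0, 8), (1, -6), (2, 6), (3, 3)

Lagrange interpolation formula:
P(x) = Σ yᵢ × Lᵢ(x)
where Lᵢ(x) = Π_{j≠i} (x - xⱼ)/(xᵢ - xⱼ)

L_0(0.3) = (0.3 - 1)/(0 - 1) × (0.3 - 2)/(0 - 2) × (0.3 - 3)/(0 - 3) = 0.535500
L_1(0.3) = (0.3 - 0)/(1 - 0) × (0.3 - 2)/(1 - 2) × (0.3 - 3)/(1 - 3) = 0.688500
L_2(0.3) = (0.3 - 0)/(2 - 0) × (0.3 - 1)/(2 - 1) × (0.3 - 3)/(2 - 3) = -0.283500
L_3(0.3) = (0.3 - 0)/(3 - 0) × (0.3 - 1)/(3 - 1) × (0.3 - 2)/(3 - 2) = 0.059500

P(0.3) = 8×L_0(0.3) + (-6)×L_1(0.3) + 6×L_2(0.3) + 3×L_3(0.3)
P(0.3) = -1.369500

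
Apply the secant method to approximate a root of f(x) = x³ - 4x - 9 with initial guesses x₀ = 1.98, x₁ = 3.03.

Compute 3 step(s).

f(x) = x³ - 4x - 9
x₀ = 1.98, x₁ = 3.03

Secant formula: x_{n+1} = x_n - f(x_n)(x_n - x_{n-1})/(f(x_n) - f(x_{n-1}))

Iteration 1:
  f(1.980000) = -9.157608
  f(3.030000) = 6.698127
  x_2 = 3.030000 - 6.698127×(3.030000 - 1.980000)/(6.698127 - (-9.157608))
       = 2.586436
Iteration 2:
  f(3.030000) = 6.698127
  f(2.586436) = -2.043389
  x_3 = 2.586436 - (-2.043389)×(2.586436 - 3.030000)/(-2.043389 - 6.698127)
       = 2.690122
Iteration 3:
  f(2.586436) = -2.043389
  f(2.690122) = -0.292728
  x_4 = 2.690122 - (-0.292728)×(2.690122 - 2.586436)/(-0.292728 - (-2.043389))
       = 2.707459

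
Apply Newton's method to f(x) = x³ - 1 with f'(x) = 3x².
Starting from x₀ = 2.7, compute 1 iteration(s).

f(x) = x³ - 1
f'(x) = 3x²
x₀ = 2.7

Newton-Raphson formula: x_{n+1} = x_n - f(x_n)/f'(x_n)

Iteration 1:
  f(2.700000) = 18.683000
  f'(2.700000) = 21.870000
  x_1 = 2.700000 - 18.683000/21.870000 = 1.845725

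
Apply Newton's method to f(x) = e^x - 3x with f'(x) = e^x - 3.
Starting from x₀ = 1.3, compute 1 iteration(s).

f(x) = e^x - 3x
f'(x) = e^x - 3
x₀ = 1.3

Newton-Raphson formula: x_{n+1} = x_n - f(x_n)/f'(x_n)

Iteration 1:
  f(1.300000) = -0.230703
  f'(1.300000) = 0.669297
  x_1 = 1.300000 - (-0.230703)/0.669297 = 1.644695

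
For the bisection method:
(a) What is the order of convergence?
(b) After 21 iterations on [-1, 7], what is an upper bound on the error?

(a) Bisection has linear (order 1) convergence; the error is halved each step.

(b) Error bound = (b-a)/2^n = (7 - (-1))/2^{21}
    = 8/2^{21}

(a) 1 (linear); (b) error ≤ 3.81e-06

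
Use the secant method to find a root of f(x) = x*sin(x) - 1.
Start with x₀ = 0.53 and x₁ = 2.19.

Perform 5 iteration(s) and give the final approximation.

f(x) = x*sin(x) - 1
x₀ = 0.53, x₁ = 2.19

Secant formula: x_{n+1} = x_n - f(x_n)(x_n - x_{n-1})/(f(x_n) - f(x_{n-1}))

Iteration 1:
  f(0.530000) = -0.732067
  f(2.190000) = 0.783407
  x_2 = 2.190000 - 0.783407×(2.190000 - 0.530000)/(0.783407 - (-0.732067))
       = 1.331882
Iteration 2:
  f(2.190000) = 0.783407
  f(1.331882) = 0.294051
  x_3 = 1.331882 - 0.294051×(1.331882 - 2.190000)/(0.294051 - 0.783407)
       = 0.816244
Iteration 3:
  f(1.331882) = 0.294051
  f(0.816244) = -0.405302
  x_4 = 0.816244 - (-0.405302)×(0.816244 - 1.331882)/(-0.405302 - 0.294051)
       = 1.115076
Iteration 4:
  f(0.816244) = -0.405302
  f(1.115076) = 0.001277
  x_5 = 1.115076 - 0.001277×(1.115076 - 0.816244)/(0.001277 - (-0.405302))
       = 1.114138
Iteration 5:
  f(1.115076) = 0.001277
  f(1.114138) = -0.000026
  x_6 = 1.114138 - (-0.000026)×(1.114138 - 1.115076)/(-0.000026 - 0.001277)
       = 1.114157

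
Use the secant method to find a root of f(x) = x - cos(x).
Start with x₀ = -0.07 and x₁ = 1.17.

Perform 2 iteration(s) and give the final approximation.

f(x) = x - cos(x)
x₀ = -0.07, x₁ = 1.17

Secant formula: x_{n+1} = x_n - f(x_n)(x_n - x_{n-1})/(f(x_n) - f(x_{n-1}))

Iteration 1:
  f(-0.070000) = -1.067551
  f(1.170000) = 0.779848
  x_2 = 1.170000 - 0.779848×(1.170000 - (-0.070000))/(0.779848 - (-1.067551))
       = 0.646555
Iteration 2:
  f(1.170000) = 0.779848
  f(0.646555) = -0.151609
  x_3 = 0.646555 - (-0.151609)×(0.646555 - 1.170000)/(-0.151609 - 0.779848)
       = 0.731754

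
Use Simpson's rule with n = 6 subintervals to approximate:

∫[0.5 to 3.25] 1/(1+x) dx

f(x) = 1/(1+x)
a = 0.5, b = 3.25, n = 6
h = (b - a)/n = 0.458333

Simpson's rule: (h/3)[f(x₀) + 4f(x₁) + 2f(x₂) + ... + f(xₙ)]

x_0 = 0.5000, f(x_0) = 0.666667, coefficient = 1
x_1 = 0.9583, f(x_1) = 0.510638, coefficient = 4
x_2 = 1.4167, f(x_2) = 0.413793, coefficient = 2
x_3 = 1.8750, f(x_3) = 0.347826, coefficient = 4
x_4 = 2.3333, f(x_4) = 0.300000, coefficient = 2
x_5 = 2.7917, f(x_5) = 0.263736, coefficient = 4
x_6 = 3.2500, f(x_6) = 0.235294, coefficient = 1

I ≈ (0.458333/3) × 6.818350 = 1.041692
Exact value: 1.041454
Error: 0.000238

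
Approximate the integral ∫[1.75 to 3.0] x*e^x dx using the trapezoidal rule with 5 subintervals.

f(x) = x*e^x
a = 1.75, b = 3.0, n = 5
h = (b - a)/n = 0.250000

Trapezoidal rule: (h/2)[f(x₀) + 2f(x₁) + 2f(x₂) + ... + f(xₙ)]

x_0 = 1.7500, f(x_0) = 10.070555, coefficient = 1
x_1 = 2.0000, f(x_1) = 14.778112, coefficient = 2
x_2 = 2.2500, f(x_2) = 21.347406, coefficient = 2
x_3 = 2.5000, f(x_3) = 30.456235, coefficient = 2
x_4 = 2.7500, f(x_4) = 43.017238, coefficient = 2
x_5 = 3.0000, f(x_5) = 60.256611, coefficient = 1

I ≈ (0.250000/2) × 289.525146 = 36.190643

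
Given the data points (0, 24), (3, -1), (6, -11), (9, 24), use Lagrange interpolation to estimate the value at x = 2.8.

Lagrange interpolation formula:
P(x) = Σ yᵢ × Lᵢ(x)
where Lᵢ(x) = Π_{j≠i} (x - xⱼ)/(xᵢ - xⱼ)

L_0(2.8) = (2.8 - 3)/(0 - 3) × (2.8 - 6)/(0 - 6) × (2.8 - 9)/(0 - 9) = 0.024494
L_1(2.8) = (2.8 - 0)/(3 - 0) × (2.8 - 6)/(3 - 6) × (2.8 - 9)/(3 - 9) = 1.028741
L_2(2.8) = (2.8 - 0)/(6 - 0) × (2.8 - 3)/(6 - 3) × (2.8 - 9)/(6 - 9) = -0.064296
L_3(2.8) = (2.8 - 0)/(9 - 0) × (2.8 - 3)/(9 - 3) × (2.8 - 6)/(9 - 6) = 0.011062

P(2.8) = 24×L_0(2.8) + (-1)×L_1(2.8) + (-11)×L_2(2.8) + 24×L_3(2.8)
P(2.8) = 0.531852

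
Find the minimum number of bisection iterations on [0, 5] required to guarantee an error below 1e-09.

We need (b-a)/2^n ≤ 1e-09
(5 - 0)/2^n ≤ 1e-09
5/2^n ≤ 1e-09
2^n ≥ 5000000000
n ≥ log₂(5000000000) = 32.22
n ≥ 33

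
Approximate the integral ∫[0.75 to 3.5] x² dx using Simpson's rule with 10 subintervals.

f(x) = x²
a = 0.75, b = 3.5, n = 10
h = (b - a)/n = 0.275000

Simpson's rule: (h/3)[f(x₀) + 4f(x₁) + 2f(x₂) + ... + f(xₙ)]

x_0 = 0.7500, f(x_0) = 0.562500, coefficient = 1
x_1 = 1.0250, f(x_1) = 1.050625, coefficient = 4
x_2 = 1.3000, f(x_2) = 1.690000, coefficient = 2
x_3 = 1.5750, f(x_3) = 2.480625, coefficient = 4
x_4 = 1.8500, f(x_4) = 3.422500, coefficient = 2
x_5 = 2.1250, f(x_5) = 4.515625, coefficient = 4
x_6 = 2.4000, f(x_6) = 5.760000, coefficient = 2
x_7 = 2.6750, f(x_7) = 7.155625, coefficient = 4
x_8 = 2.9500, f(x_8) = 8.702500, coefficient = 2
x_9 = 3.2250, f(x_9) = 10.400625, coefficient = 4
x_10 = 3.5000, f(x_10) = 12.250000, coefficient = 1

I ≈ (0.275000/3) × 154.375000 = 14.151042
Exact value: 14.151042
Error: 0.000000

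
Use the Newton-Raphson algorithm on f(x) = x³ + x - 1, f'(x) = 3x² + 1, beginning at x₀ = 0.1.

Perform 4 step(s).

f(x) = x³ + x - 1
f'(x) = 3x² + 1
x₀ = 0.1

Newton-Raphson formula: x_{n+1} = x_n - f(x_n)/f'(x_n)

Iteration 1:
  f(0.100000) = -0.899000
  f'(0.100000) = 1.030000
  x_1 = 0.100000 - (-0.899000)/1.030000 = 0.972816
Iteration 2:
  f(0.972816) = 0.893459
  f'(0.972816) = 3.839110
  x_2 = 0.972816 - 0.893459/3.839110 = 0.740090
Iteration 3:
  f(0.740090) = 0.145462
  f'(0.740090) = 2.643200
  x_3 = 0.740090 - 0.145462/2.643200 = 0.685058
Iteration 4:
  f(0.685058) = 0.006558
  f'(0.685058) = 2.407911
  x_4 = 0.685058 - 0.006558/2.407911 = 0.682334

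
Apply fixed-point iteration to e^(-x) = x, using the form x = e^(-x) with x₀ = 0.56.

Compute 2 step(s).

Equation: e^(-x) = x
Fixed-point form: x = e^(-x)
x₀ = 0.56

x_1 = g(0.560000) = 0.571209
x_2 = g(0.571209) = 0.564842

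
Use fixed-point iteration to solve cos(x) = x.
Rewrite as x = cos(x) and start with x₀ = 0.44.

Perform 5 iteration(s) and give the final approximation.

Equation: cos(x) = x
Fixed-point form: x = cos(x)
x₀ = 0.44

x_1 = g(0.440000) = 0.904752
x_2 = g(0.904752) = 0.617881
x_3 = g(0.617881) = 0.815108
x_4 = g(0.815108) = 0.685790
x_5 = g(0.685790) = 0.773919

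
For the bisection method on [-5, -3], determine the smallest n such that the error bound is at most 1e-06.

We need (b-a)/2^n ≤ 1e-06
(-3 - (-5))/2^n ≤ 1e-06
2/2^n ≤ 1e-06
2^n ≥ 2000000
n ≥ log₂(2000000) = 20.93
n ≥ 21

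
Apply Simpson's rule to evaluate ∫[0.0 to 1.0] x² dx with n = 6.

f(x) = x²
a = 0.0, b = 1.0, n = 6
h = (b - a)/n = 0.166667

Simpson's rule: (h/3)[f(x₀) + 4f(x₁) + 2f(x₂) + ... + f(xₙ)]

x_0 = 0.0000, f(x_0) = 0.000000, coefficient = 1
x_1 = 0.1667, f(x_1) = 0.027778, coefficient = 4
x_2 = 0.3333, f(x_2) = 0.111111, coefficient = 2
x_3 = 0.5000, f(x_3) = 0.250000, coefficient = 4
x_4 = 0.6667, f(x_4) = 0.444444, coefficient = 2
x_5 = 0.8333, f(x_5) = 0.694444, coefficient = 4
x_6 = 1.0000, f(x_6) = 1.000000, coefficient = 1

I ≈ (0.166667/3) × 6.000000 = 0.333333
Exact value: 0.333333
Error: 0.000000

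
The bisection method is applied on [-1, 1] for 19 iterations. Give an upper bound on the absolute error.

Bisection error bound: |error| ≤ (b-a)/2^n
|error| ≤ (1 - (-1))/2^19 = 2/2^19
|error| ≤ 0.0000038147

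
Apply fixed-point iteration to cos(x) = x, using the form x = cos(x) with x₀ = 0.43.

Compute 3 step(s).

Equation: cos(x) = x
Fixed-point form: x = cos(x)
x₀ = 0.43

x_1 = g(0.430000) = 0.908966
x_2 = g(0.908966) = 0.614562
x_3 = g(0.614562) = 0.817026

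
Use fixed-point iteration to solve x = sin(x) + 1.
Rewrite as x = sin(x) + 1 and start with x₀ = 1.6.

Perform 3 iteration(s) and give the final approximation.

Equation: x = sin(x) + 1
Fixed-point form: x = sin(x) + 1
x₀ = 1.6

x_1 = g(1.600000) = 1.999574
x_2 = g(1.999574) = 1.909475
x_3 = g(1.909475) = 1.943195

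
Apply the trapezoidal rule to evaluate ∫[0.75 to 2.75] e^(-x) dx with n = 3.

f(x) = e^(-x)
a = 0.75, b = 2.75, n = 3
h = (b - a)/n = 0.666667

Trapezoidal rule: (h/2)[f(x₀) + 2f(x₁) + 2f(x₂) + ... + f(xₙ)]

x_0 = 0.7500, f(x_0) = 0.472367, coefficient = 1
x_1 = 1.4167, f(x_1) = 0.242521, coefficient = 2
x_2 = 2.0833, f(x_2) = 0.124514, coefficient = 2
x_3 = 2.7500, f(x_3) = 0.063928, coefficient = 1

I ≈ (0.666667/2) × 1.270366 = 0.423455
Exact value: 0.408439
Error: 0.015016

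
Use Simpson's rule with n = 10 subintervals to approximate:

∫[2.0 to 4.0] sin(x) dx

f(x) = sin(x)
a = 2.0, b = 4.0, n = 10
h = (b - a)/n = 0.200000

Simpson's rule: (h/3)[f(x₀) + 4f(x₁) + 2f(x₂) + ... + f(xₙ)]

x_0 = 2.0000, f(x_0) = 0.909297, coefficient = 1
x_1 = 2.2000, f(x_1) = 0.808496, coefficient = 4
x_2 = 2.4000, f(x_2) = 0.675463, coefficient = 2
x_3 = 2.6000, f(x_3) = 0.515501, coefficient = 4
x_4 = 2.8000, f(x_4) = 0.334988, coefficient = 2
x_5 = 3.0000, f(x_5) = 0.141120, coefficient = 4
x_6 = 3.2000, f(x_6) = -0.058374, coefficient = 2
x_7 = 3.4000, f(x_7) = -0.255541, coefficient = 4
x_8 = 3.6000, f(x_8) = -0.442520, coefficient = 2
x_9 = 3.8000, f(x_9) = -0.611858, coefficient = 4
x_10 = 4.0000, f(x_10) = -0.756802, coefficient = 1

I ≈ (0.200000/3) × 3.562484 = 0.237499
Exact value: 0.237497
Error: 0.000002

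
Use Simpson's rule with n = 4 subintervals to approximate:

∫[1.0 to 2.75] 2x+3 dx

f(x) = 2x+3
a = 1.0, b = 2.75, n = 4
h = (b - a)/n = 0.437500

Simpson's rule: (h/3)[f(x₀) + 4f(x₁) + 2f(x₂) + ... + f(xₙ)]

x_0 = 1.0000, f(x_0) = 5.000000, coefficient = 1
x_1 = 1.4375, f(x_1) = 5.875000, coefficient = 4
x_2 = 1.8750, f(x_2) = 6.750000, coefficient = 2
x_3 = 2.3125, f(x_3) = 7.625000, coefficient = 4
x_4 = 2.7500, f(x_4) = 8.500000, coefficient = 1

I ≈ (0.437500/3) × 81.000000 = 11.812500
Exact value: 11.812500
Error: 0.000000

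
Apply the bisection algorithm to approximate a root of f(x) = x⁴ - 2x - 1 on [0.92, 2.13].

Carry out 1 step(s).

f(x) = x⁴ - 2x - 1
Initial interval: [0.92, 2.13]

Iteration 1:
  c_1 = (0.920000 + 2.130000)/2 = 1.525000
  f(c_1) = f(1.525000) = 1.358532
  f(a) × f(c) < 0, new interval: [0.920000, 1.525000]

After 1 iteration(s), the approximation is c_1 = 1.525000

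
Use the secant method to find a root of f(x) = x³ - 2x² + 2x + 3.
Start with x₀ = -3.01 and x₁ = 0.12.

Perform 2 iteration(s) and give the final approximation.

f(x) = x³ - 2x² + 2x + 3
x₀ = -3.01, x₁ = 0.12

Secant formula: x_{n+1} = x_n - f(x_n)(x_n - x_{n-1})/(f(x_n) - f(x_{n-1}))

Iteration 1:
  f(-3.010000) = -48.411101
  f(0.120000) = 3.212928
  x_2 = 0.120000 - 3.212928×(0.120000 - (-3.010000))/(3.212928 - (-48.411101))
       = -0.074802
Iteration 2:
  f(0.120000) = 3.212928
  f(-0.074802) = 2.838787
  x_3 = -0.074802 - 2.838787×(-0.074802 - 0.120000)/(2.838787 - 3.212928)
       = -1.552857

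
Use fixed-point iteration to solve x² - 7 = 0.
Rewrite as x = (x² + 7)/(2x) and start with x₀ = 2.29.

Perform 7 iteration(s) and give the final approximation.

Equation: x² - 7 = 0
Fixed-point form: x = (x² + 7)/(2x)
x₀ = 2.29

x_1 = g(2.290000) = 2.673384
x_2 = g(2.673384) = 2.645894
x_3 = g(2.645894) = 2.645751
x_4 = g(2.645751) = 2.645751
x_5 = g(2.645751) = 2.645751
x_6 = g(2.645751) = 2.645751
x_7 = g(2.645751) = 2.645751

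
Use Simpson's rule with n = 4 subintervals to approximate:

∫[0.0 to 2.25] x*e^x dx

f(x) = x*e^x
a = 0.0, b = 2.25, n = 4
h = (b - a)/n = 0.562500

Simpson's rule: (h/3)[f(x₀) + 4f(x₁) + 2f(x₂) + ... + f(xₙ)]

x_0 = 0.0000, f(x_0) = 0.000000, coefficient = 1
x_1 = 0.5625, f(x_1) = 0.987218, coefficient = 4
x_2 = 1.1250, f(x_2) = 3.465244, coefficient = 2
x_3 = 1.6875, f(x_3) = 9.122539, coefficient = 4
x_4 = 2.2500, f(x_4) = 21.347406, coefficient = 1

I ≈ (0.562500/3) × 68.716922 = 12.884423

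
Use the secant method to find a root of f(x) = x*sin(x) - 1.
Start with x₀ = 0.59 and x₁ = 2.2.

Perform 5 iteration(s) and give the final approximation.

f(x) = x*sin(x) - 1
x₀ = 0.59, x₁ = 2.2

Secant formula: x_{n+1} = x_n - f(x_n)(x_n - x_{n-1})/(f(x_n) - f(x_{n-1}))

Iteration 1:
  f(0.590000) = -0.671747
  f(2.200000) = 0.778692
  x_2 = 2.200000 - 0.778692×(2.200000 - 0.590000)/(0.778692 - (-0.671747))
       = 1.335645
Iteration 2:
  f(2.200000) = 0.778692
  f(1.335645) = 0.298887
  x_3 = 1.335645 - 0.298887×(1.335645 - 2.200000)/(0.298887 - 0.778692)
       = 0.797209
Iteration 3:
  f(1.335645) = 0.298887
  f(0.797209) = -0.429669
  x_4 = 0.797209 - (-0.429669)×(0.797209 - 1.335645)/(-0.429669 - 0.298887)
       = 1.114754
Iteration 4:
  f(0.797209) = -0.429669
  f(1.114754) = 0.000829
  x_5 = 1.114754 - 0.000829×(1.114754 - 0.797209)/(0.000829 - (-0.429669))
       = 1.114143
Iteration 5:
  f(1.114754) = 0.000829
  f(1.114143) = -0.000020
  x_6 = 1.114143 - (-0.000020)×(1.114143 - 1.114754)/(-0.000020 - 0.000829)
       = 1.114157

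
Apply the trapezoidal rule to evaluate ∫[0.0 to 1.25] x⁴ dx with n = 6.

f(x) = x⁴
a = 0.0, b = 1.25, n = 6
h = (b - a)/n = 0.208333

Trapezoidal rule: (h/2)[f(x₀) + 2f(x₁) + 2f(x₂) + ... + f(xₙ)]

x_0 = 0.0000, f(x_0) = 0.000000, coefficient = 1
x_1 = 0.2083, f(x_1) = 0.001884, coefficient = 2
x_2 = 0.4167, f(x_2) = 0.030141, coefficient = 2
x_3 = 0.6250, f(x_3) = 0.152588, coefficient = 2
x_4 = 0.8333, f(x_4) = 0.482253, coefficient = 2
x_5 = 1.0417, f(x_5) = 1.177376, coefficient = 2
x_6 = 1.2500, f(x_6) = 2.441406, coefficient = 1

I ≈ (0.208333/2) × 6.129889 = 0.638530
Exact value: 0.610352
Error: 0.028179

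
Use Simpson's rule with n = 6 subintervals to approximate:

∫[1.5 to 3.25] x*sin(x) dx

f(x) = x*sin(x)
a = 1.5, b = 3.25, n = 6
h = (b - a)/n = 0.291667

Simpson's rule: (h/3)[f(x₀) + 4f(x₁) + 2f(x₂) + ... + f(xₙ)]

x_0 = 1.5000, f(x_0) = 1.496242, coefficient = 1
x_1 = 1.7917, f(x_1) = 1.748142, coefficient = 4
x_2 = 2.0833, f(x_2) = 1.815632, coefficient = 2
x_3 = 2.3750, f(x_3) = 1.647502, coefficient = 4
x_4 = 2.6667, f(x_4) = 1.219394, coefficient = 2
x_5 = 2.9583, f(x_5) = 0.539113, coefficient = 4
x_6 = 3.2500, f(x_6) = -0.351634, coefficient = 1

I ≈ (0.291667/3) × 22.953685 = 2.231608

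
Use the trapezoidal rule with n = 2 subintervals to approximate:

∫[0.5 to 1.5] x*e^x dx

f(x) = x*e^x
a = 0.5, b = 1.5, n = 2
h = (b - a)/n = 0.500000

Trapezoidal rule: (h/2)[f(x₀) + 2f(x₁) + 2f(x₂) + ... + f(xₙ)]

x_0 = 0.5000, f(x_0) = 0.824361, coefficient = 1
x_1 = 1.0000, f(x_1) = 2.718282, coefficient = 2
x_2 = 1.5000, f(x_2) = 6.722534, coefficient = 1

I ≈ (0.500000/2) × 12.983458 = 3.245864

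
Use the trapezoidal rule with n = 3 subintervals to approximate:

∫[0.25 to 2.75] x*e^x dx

f(x) = x*e^x
a = 0.25, b = 2.75, n = 3
h = (b - a)/n = 0.833333

Trapezoidal rule: (h/2)[f(x₀) + 2f(x₁) + 2f(x₂) + ... + f(xₙ)]

x_0 = 0.2500, f(x_0) = 0.321006, coefficient = 1
x_1 = 1.0833, f(x_1) = 3.200721, coefficient = 2
x_2 = 1.9167, f(x_2) = 13.029998, coefficient = 2
x_3 = 2.7500, f(x_3) = 43.017238, coefficient = 1

I ≈ (0.833333/2) × 75.799682 = 31.583201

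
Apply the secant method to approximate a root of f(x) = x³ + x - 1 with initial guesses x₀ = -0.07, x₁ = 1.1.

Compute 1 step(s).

f(x) = x³ + x - 1
x₀ = -0.07, x₁ = 1.1

Secant formula: x_{n+1} = x_n - f(x_n)(x_n - x_{n-1})/(f(x_n) - f(x_{n-1}))

Iteration 1:
  f(-0.070000) = -1.070343
  f(1.100000) = 1.431000
  x_2 = 1.100000 - 1.431000×(1.100000 - (-0.070000))/(1.431000 - (-1.070343))
       = 0.430652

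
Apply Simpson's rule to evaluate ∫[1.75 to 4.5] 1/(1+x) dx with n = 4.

f(x) = 1/(1+x)
a = 1.75, b = 4.5, n = 4
h = (b - a)/n = 0.687500

Simpson's rule: (h/3)[f(x₀) + 4f(x₁) + 2f(x₂) + ... + f(xₙ)]

x_0 = 1.7500, f(x_0) = 0.363636, coefficient = 1
x_1 = 2.4375, f(x_1) = 0.290909, coefficient = 4
x_2 = 3.1250, f(x_2) = 0.242424, coefficient = 2
x_3 = 3.8125, f(x_3) = 0.207792, coefficient = 4
x_4 = 4.5000, f(x_4) = 0.181818, coefficient = 1

I ≈ (0.687500/3) × 3.025108 = 0.693254
Exact value: 0.693147
Error: 0.000107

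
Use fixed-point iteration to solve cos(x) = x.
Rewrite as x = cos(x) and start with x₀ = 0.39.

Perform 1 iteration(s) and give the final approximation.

Equation: cos(x) = x
Fixed-point form: x = cos(x)
x₀ = 0.39

x_1 = g(0.390000) = 0.924909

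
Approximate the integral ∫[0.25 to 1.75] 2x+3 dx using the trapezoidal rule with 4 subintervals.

f(x) = 2x+3
a = 0.25, b = 1.75, n = 4
h = (b - a)/n = 0.375000

Trapezoidal rule: (h/2)[f(x₀) + 2f(x₁) + 2f(x₂) + ... + f(xₙ)]

x_0 = 0.2500, f(x_0) = 3.500000, coefficient = 1
x_1 = 0.6250, f(x_1) = 4.250000, coefficient = 2
x_2 = 1.0000, f(x_2) = 5.000000, coefficient = 2
x_3 = 1.3750, f(x_3) = 5.750000, coefficient = 2
x_4 = 1.7500, f(x_4) = 6.500000, coefficient = 1

I ≈ (0.375000/2) × 40.000000 = 7.500000
Exact value: 7.500000
Error: 0.000000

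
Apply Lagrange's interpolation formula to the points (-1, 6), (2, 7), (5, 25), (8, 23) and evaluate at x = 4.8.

Lagrange interpolation formula:
P(x) = Σ yᵢ × Lᵢ(x)
where Lᵢ(x) = Π_{j≠i} (x - xⱼ)/(xᵢ - xⱼ)

L_0(4.8) = (4.8 - 2)/(-1 - 2) × (4.8 - 5)/(-1 - 5) × (4.8 - 8)/(-1 - 8) = -0.011062
L_1(4.8) = (4.8 - (-1))/(2 - (-1)) × (4.8 - 5)/(2 - 5) × (4.8 - 8)/(2 - 8) = 0.068741
L_2(4.8) = (4.8 - (-1))/(5 - (-1)) × (4.8 - 2)/(5 - 2) × (4.8 - 8)/(5 - 8) = 0.962370
L_3(4.8) = (4.8 - (-1))/(8 - (-1)) × (4.8 - 2)/(8 - 2) × (4.8 - 5)/(8 - 5) = -0.020049

P(4.8) = 6×L_0(4.8) + 7×L_1(4.8) + 25×L_2(4.8) + 23×L_3(4.8)
P(4.8) = 24.012938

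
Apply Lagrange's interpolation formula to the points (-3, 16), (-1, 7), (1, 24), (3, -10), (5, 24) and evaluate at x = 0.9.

Lagrange interpolation formula:
P(x) = Σ yᵢ × Lᵢ(x)
where Lᵢ(x) = Π_{j≠i} (x - xⱼ)/(xᵢ - xⱼ)

L_0(0.9) = (0.9 - (-1))/(-3 - (-1)) × (0.9 - 1)/(-3 - 1) × (0.9 - 3)/(-3 - 3) × (0.9 - 5)/(-3 - 5) = -0.004260
L_1(0.9) = (0.9 - (-3))/(-1 - (-3)) × (0.9 - 1)/(-1 - 1) × (0.9 - 3)/(-1 - 3) × (0.9 - 5)/(-1 - 5) = 0.034978
L_2(0.9) = (0.9 - (-3))/(1 - (-3)) × (0.9 - (-1))/(1 - (-1)) × (0.9 - 3)/(1 - 3) × (0.9 - 5)/(1 - 5) = 0.996877
L_3(0.9) = (0.9 - (-3))/(3 - (-3)) × (0.9 - (-1))/(3 - (-1)) × (0.9 - 1)/(3 - 1) × (0.9 - 5)/(3 - 5) = -0.031647
L_4(0.9) = (0.9 - (-3))/(5 - (-3)) × (0.9 - (-1))/(5 - (-1)) × (0.9 - 1)/(5 - 1) × (0.9 - 3)/(5 - 3) = 0.004052

P(0.9) = 16×L_0(0.9) + 7×L_1(0.9) + 24×L_2(0.9) + (-10)×L_3(0.9) + 24×L_4(0.9)
P(0.9) = 24.515447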